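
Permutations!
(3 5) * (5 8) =(3 8 5) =[0, 1, 2, 8, 4, 3, 6, 7, 5]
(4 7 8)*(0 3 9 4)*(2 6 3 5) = (0 5 2 6 3 9 4 7 8) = [5, 1, 6, 9, 7, 2, 3, 8, 0, 4]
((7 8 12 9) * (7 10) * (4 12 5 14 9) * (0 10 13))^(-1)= ((0 10 7 8 5 14 9 13)(4 12))^(-1)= (0 13 9 14 5 8 7 10)(4 12)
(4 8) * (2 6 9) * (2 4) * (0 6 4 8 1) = (0 6 9 8 2 4 1) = [6, 0, 4, 3, 1, 5, 9, 7, 2, 8]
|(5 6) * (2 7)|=2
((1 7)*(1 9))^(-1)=(1 9 7)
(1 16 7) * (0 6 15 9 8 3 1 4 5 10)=(0 6 15 9 8 3 1 16 7 4 5 10)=[6, 16, 2, 1, 5, 10, 15, 4, 3, 8, 0, 11, 12, 13, 14, 9, 7]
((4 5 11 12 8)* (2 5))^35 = (2 4 8 12 11 5)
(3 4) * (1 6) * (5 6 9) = (1 9 5 6)(3 4) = [0, 9, 2, 4, 3, 6, 1, 7, 8, 5]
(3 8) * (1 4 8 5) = (1 4 8 3 5) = [0, 4, 2, 5, 8, 1, 6, 7, 3]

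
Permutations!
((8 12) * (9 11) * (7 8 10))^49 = ((7 8 12 10)(9 11))^49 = (7 8 12 10)(9 11)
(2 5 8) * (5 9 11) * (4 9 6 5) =[0, 1, 6, 3, 9, 8, 5, 7, 2, 11, 10, 4] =(2 6 5 8)(4 9 11)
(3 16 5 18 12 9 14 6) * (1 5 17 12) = (1 5 18)(3 16 17 12 9 14 6) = [0, 5, 2, 16, 4, 18, 3, 7, 8, 14, 10, 11, 9, 13, 6, 15, 17, 12, 1]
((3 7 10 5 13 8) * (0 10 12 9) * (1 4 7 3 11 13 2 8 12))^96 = ((0 10 5 2 8 11 13 12 9)(1 4 7))^96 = (0 13 2)(5 9 11)(8 10 12)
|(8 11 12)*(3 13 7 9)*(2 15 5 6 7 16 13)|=42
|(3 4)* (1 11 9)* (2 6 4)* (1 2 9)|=10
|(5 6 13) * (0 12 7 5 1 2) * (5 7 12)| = |(0 5 6 13 1 2)| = 6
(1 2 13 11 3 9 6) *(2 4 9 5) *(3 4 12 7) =(1 12 7 3 5 2 13 11 4 9 6) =[0, 12, 13, 5, 9, 2, 1, 3, 8, 6, 10, 4, 7, 11]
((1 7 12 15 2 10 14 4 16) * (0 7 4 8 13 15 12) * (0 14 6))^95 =((0 7 14 8 13 15 2 10 6)(1 4 16))^95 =(0 15 7 2 14 10 8 6 13)(1 16 4)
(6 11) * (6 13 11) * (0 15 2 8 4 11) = (0 15 2 8 4 11 13) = [15, 1, 8, 3, 11, 5, 6, 7, 4, 9, 10, 13, 12, 0, 14, 2]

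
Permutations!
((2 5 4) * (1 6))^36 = (6)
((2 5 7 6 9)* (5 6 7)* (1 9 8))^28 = ((1 9 2 6 8))^28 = (1 6 9 8 2)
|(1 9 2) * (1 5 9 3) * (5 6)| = 4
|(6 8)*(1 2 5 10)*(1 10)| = |(10)(1 2 5)(6 8)| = 6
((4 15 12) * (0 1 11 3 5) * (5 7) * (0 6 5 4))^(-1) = ((0 1 11 3 7 4 15 12)(5 6))^(-1) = (0 12 15 4 7 3 11 1)(5 6)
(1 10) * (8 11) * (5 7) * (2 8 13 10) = [0, 2, 8, 3, 4, 7, 6, 5, 11, 9, 1, 13, 12, 10] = (1 2 8 11 13 10)(5 7)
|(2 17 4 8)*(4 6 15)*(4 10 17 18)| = 4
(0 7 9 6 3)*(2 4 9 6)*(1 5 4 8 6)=(0 7 1 5 4 9 2 8 6 3)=[7, 5, 8, 0, 9, 4, 3, 1, 6, 2]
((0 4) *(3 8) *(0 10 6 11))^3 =((0 4 10 6 11)(3 8))^3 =(0 6 4 11 10)(3 8)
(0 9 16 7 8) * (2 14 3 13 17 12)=(0 9 16 7 8)(2 14 3 13 17 12)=[9, 1, 14, 13, 4, 5, 6, 8, 0, 16, 10, 11, 2, 17, 3, 15, 7, 12]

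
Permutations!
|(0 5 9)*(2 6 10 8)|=12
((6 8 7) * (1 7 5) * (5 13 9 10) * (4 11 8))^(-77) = (1 4 13 5 6 8 10 7 11 9)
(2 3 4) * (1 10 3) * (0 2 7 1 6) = (0 2 6)(1 10 3 4 7) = [2, 10, 6, 4, 7, 5, 0, 1, 8, 9, 3]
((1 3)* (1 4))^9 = ((1 3 4))^9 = (4)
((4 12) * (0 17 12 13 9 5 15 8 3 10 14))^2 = (0 12 13 5 8 10)(3 14 17 4 9 15) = ((0 17 12 4 13 9 5 15 8 3 10 14))^2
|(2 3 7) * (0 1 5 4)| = 12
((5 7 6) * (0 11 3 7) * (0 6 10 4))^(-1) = (0 4 10 7 3 11)(5 6)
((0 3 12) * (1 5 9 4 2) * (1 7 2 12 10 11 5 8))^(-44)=(0 5)(3 9)(4 10)(11 12)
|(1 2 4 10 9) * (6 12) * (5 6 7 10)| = |(1 2 4 5 6 12 7 10 9)| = 9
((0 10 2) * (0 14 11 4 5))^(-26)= (0 2 11 5 10 14 4)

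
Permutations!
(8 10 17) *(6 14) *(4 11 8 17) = (17)(4 11 8 10)(6 14) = [0, 1, 2, 3, 11, 5, 14, 7, 10, 9, 4, 8, 12, 13, 6, 15, 16, 17]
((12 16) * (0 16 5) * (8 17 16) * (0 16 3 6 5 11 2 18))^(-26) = ((0 8 17 3 6 5 16 12 11 2 18))^(-26) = (0 12 3 18 16 17 2 5 8 11 6)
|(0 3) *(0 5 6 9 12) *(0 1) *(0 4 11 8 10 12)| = 30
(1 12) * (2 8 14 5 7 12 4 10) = (1 4 10 2 8 14 5 7 12) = [0, 4, 8, 3, 10, 7, 6, 12, 14, 9, 2, 11, 1, 13, 5]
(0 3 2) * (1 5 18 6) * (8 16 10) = (0 3 2)(1 5 18 6)(8 16 10) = [3, 5, 0, 2, 4, 18, 1, 7, 16, 9, 8, 11, 12, 13, 14, 15, 10, 17, 6]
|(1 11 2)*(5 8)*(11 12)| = |(1 12 11 2)(5 8)| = 4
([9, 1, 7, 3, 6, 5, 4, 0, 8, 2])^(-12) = (9)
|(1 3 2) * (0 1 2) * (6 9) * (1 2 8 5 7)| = 14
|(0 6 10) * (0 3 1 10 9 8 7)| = 15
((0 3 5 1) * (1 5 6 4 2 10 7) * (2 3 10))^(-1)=((0 10 7 1)(3 6 4))^(-1)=(0 1 7 10)(3 4 6)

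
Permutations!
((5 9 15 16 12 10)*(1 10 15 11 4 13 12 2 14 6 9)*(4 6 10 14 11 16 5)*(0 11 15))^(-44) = ((0 11 6 9 16 2 15 5 1 14 10 4 13 12))^(-44) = (0 13 10 1 15 16 6)(2 9 11 12 4 14 5)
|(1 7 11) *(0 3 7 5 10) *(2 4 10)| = |(0 3 7 11 1 5 2 4 10)| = 9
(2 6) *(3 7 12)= (2 6)(3 7 12)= [0, 1, 6, 7, 4, 5, 2, 12, 8, 9, 10, 11, 3]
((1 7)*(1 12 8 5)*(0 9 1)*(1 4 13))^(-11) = ((0 9 4 13 1 7 12 8 5))^(-11) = (0 8 7 13 9 5 12 1 4)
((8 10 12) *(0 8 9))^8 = ((0 8 10 12 9))^8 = (0 12 8 9 10)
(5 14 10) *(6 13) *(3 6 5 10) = (3 6 13 5 14) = [0, 1, 2, 6, 4, 14, 13, 7, 8, 9, 10, 11, 12, 5, 3]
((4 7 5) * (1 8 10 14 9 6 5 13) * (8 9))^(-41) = ((1 9 6 5 4 7 13)(8 10 14))^(-41) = (1 9 6 5 4 7 13)(8 10 14)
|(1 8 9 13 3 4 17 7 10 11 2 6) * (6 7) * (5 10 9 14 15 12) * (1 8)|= 15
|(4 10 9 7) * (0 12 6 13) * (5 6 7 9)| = |(0 12 7 4 10 5 6 13)| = 8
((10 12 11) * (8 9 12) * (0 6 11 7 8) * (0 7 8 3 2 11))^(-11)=(0 6)(2 3 7 10 11)(8 9 12)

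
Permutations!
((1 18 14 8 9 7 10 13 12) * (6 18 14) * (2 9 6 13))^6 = ((1 14 8 6 18 13 12)(2 9 7 10))^6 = (1 12 13 18 6 8 14)(2 7)(9 10)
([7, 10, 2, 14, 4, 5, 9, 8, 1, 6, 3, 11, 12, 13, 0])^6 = [14, 8, 2, 10, 4, 5, 6, 0, 7, 9, 1, 11, 12, 13, 3]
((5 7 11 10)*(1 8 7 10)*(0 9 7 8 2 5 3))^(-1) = ((0 9 7 11 1 2 5 10 3))^(-1) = (0 3 10 5 2 1 11 7 9)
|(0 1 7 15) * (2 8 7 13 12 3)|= |(0 1 13 12 3 2 8 7 15)|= 9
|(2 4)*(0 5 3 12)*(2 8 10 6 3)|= |(0 5 2 4 8 10 6 3 12)|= 9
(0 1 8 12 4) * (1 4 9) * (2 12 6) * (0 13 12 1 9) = (0 4 13 12)(1 8 6 2) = [4, 8, 1, 3, 13, 5, 2, 7, 6, 9, 10, 11, 0, 12]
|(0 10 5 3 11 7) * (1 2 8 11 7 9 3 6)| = |(0 10 5 6 1 2 8 11 9 3 7)| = 11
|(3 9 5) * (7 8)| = 6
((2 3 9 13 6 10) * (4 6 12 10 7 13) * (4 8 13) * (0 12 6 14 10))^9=(0 12)(2 10 14 4 7 6 13 8 9 3)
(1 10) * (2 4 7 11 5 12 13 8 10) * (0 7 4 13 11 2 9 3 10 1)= [7, 9, 13, 10, 4, 12, 6, 2, 1, 3, 0, 5, 11, 8]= (0 7 2 13 8 1 9 3 10)(5 12 11)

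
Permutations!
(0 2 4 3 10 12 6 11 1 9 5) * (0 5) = (0 2 4 3 10 12 6 11 1 9) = [2, 9, 4, 10, 3, 5, 11, 7, 8, 0, 12, 1, 6]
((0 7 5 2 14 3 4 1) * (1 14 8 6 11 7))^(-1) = ((0 1)(2 8 6 11 7 5)(3 4 14))^(-1) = (0 1)(2 5 7 11 6 8)(3 14 4)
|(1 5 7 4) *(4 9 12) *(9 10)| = |(1 5 7 10 9 12 4)| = 7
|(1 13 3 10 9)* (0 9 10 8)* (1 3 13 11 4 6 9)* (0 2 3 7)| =21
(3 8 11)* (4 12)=(3 8 11)(4 12)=[0, 1, 2, 8, 12, 5, 6, 7, 11, 9, 10, 3, 4]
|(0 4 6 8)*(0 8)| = 3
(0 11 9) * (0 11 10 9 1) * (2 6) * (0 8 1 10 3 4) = (0 3 4)(1 8)(2 6)(9 11 10) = [3, 8, 6, 4, 0, 5, 2, 7, 1, 11, 9, 10]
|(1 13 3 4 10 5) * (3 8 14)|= |(1 13 8 14 3 4 10 5)|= 8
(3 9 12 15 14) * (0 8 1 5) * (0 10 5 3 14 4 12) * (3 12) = (0 8 1 12 15 4 3 9)(5 10) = [8, 12, 2, 9, 3, 10, 6, 7, 1, 0, 5, 11, 15, 13, 14, 4]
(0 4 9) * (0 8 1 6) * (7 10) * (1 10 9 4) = (0 1 6)(7 9 8 10) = [1, 6, 2, 3, 4, 5, 0, 9, 10, 8, 7]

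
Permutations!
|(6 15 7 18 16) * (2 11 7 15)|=6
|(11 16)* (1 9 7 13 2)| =10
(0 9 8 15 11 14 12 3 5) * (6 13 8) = [9, 1, 2, 5, 4, 0, 13, 7, 15, 6, 10, 14, 3, 8, 12, 11] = (0 9 6 13 8 15 11 14 12 3 5)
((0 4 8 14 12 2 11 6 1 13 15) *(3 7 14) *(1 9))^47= ((0 4 8 3 7 14 12 2 11 6 9 1 13 15))^47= (0 14 9 4 12 1 8 2 13 3 11 15 7 6)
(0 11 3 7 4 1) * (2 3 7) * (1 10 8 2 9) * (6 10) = [11, 0, 3, 9, 6, 5, 10, 4, 2, 1, 8, 7] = (0 11 7 4 6 10 8 2 3 9 1)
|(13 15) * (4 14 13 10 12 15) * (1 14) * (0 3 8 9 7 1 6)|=|(0 3 8 9 7 1 14 13 4 6)(10 12 15)|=30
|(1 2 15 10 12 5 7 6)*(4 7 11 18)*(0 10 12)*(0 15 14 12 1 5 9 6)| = 14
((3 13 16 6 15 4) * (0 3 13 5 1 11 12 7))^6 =((0 3 5 1 11 12 7)(4 13 16 6 15))^6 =(0 7 12 11 1 5 3)(4 13 16 6 15)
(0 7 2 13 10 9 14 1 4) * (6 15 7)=(0 6 15 7 2 13 10 9 14 1 4)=[6, 4, 13, 3, 0, 5, 15, 2, 8, 14, 9, 11, 12, 10, 1, 7]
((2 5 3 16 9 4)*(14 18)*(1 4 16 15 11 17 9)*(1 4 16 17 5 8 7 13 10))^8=((1 16 4 2 8 7 13 10)(3 15 11 5)(9 17)(14 18))^8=(18)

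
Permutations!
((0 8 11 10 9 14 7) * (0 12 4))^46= (0 8 11 10 9 14 7 12 4)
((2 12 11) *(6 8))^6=(12)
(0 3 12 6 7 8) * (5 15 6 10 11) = (0 3 12 10 11 5 15 6 7 8) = [3, 1, 2, 12, 4, 15, 7, 8, 0, 9, 11, 5, 10, 13, 14, 6]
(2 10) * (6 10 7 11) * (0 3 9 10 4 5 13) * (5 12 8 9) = (0 3 5 13)(2 7 11 6 4 12 8 9 10) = [3, 1, 7, 5, 12, 13, 4, 11, 9, 10, 2, 6, 8, 0]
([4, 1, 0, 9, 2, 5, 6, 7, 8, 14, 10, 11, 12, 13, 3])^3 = [0, 1, 2, 3, 4, 5, 6, 7, 8, 9, 10, 11, 12, 13, 14]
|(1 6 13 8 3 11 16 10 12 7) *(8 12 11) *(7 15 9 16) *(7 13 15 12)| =18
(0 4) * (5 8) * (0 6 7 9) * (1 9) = (0 4 6 7 1 9)(5 8) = [4, 9, 2, 3, 6, 8, 7, 1, 5, 0]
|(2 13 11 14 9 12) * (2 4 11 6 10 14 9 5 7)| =28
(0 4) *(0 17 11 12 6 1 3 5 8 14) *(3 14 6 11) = (0 4 17 3 5 8 6 1 14)(11 12) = [4, 14, 2, 5, 17, 8, 1, 7, 6, 9, 10, 12, 11, 13, 0, 15, 16, 3]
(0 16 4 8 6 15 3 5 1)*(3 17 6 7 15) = (0 16 4 8 7 15 17 6 3 5 1) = [16, 0, 2, 5, 8, 1, 3, 15, 7, 9, 10, 11, 12, 13, 14, 17, 4, 6]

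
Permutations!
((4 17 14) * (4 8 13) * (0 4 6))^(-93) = ((0 4 17 14 8 13 6))^(-93) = (0 13 14 4 6 8 17)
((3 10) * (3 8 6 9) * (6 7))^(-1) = ((3 10 8 7 6 9))^(-1) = (3 9 6 7 8 10)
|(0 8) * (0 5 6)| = |(0 8 5 6)| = 4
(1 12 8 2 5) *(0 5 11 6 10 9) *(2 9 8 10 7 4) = (0 5 1 12 10 8 9)(2 11 6 7 4) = [5, 12, 11, 3, 2, 1, 7, 4, 9, 0, 8, 6, 10]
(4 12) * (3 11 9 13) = (3 11 9 13)(4 12) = [0, 1, 2, 11, 12, 5, 6, 7, 8, 13, 10, 9, 4, 3]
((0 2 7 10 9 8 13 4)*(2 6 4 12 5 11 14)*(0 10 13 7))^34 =(0 12 10 14 7 6 5 9 2 13 4 11 8)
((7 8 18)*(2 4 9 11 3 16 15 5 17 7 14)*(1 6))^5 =((1 6)(2 4 9 11 3 16 15 5 17 7 8 18 14))^5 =(1 6)(2 16 8 9 5 14 3 7 4 15 18 11 17)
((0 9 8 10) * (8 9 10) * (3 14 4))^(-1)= (0 10)(3 4 14)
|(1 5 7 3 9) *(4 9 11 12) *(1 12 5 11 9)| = 8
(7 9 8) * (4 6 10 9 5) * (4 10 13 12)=[0, 1, 2, 3, 6, 10, 13, 5, 7, 8, 9, 11, 4, 12]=(4 6 13 12)(5 10 9 8 7)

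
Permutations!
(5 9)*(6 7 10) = (5 9)(6 7 10) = [0, 1, 2, 3, 4, 9, 7, 10, 8, 5, 6]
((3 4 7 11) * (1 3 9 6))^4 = (1 11 3 9 4 6 7) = ((1 3 4 7 11 9 6))^4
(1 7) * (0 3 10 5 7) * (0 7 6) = [3, 7, 2, 10, 4, 6, 0, 1, 8, 9, 5] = (0 3 10 5 6)(1 7)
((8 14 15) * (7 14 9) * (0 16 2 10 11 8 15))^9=(16)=((0 16 2 10 11 8 9 7 14))^9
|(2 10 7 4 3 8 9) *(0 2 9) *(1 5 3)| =|(0 2 10 7 4 1 5 3 8)| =9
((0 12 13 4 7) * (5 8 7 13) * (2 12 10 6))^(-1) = ((0 10 6 2 12 5 8 7)(4 13))^(-1) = (0 7 8 5 12 2 6 10)(4 13)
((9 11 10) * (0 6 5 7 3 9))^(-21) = ((0 6 5 7 3 9 11 10))^(-21) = (0 7 11 6 3 10 5 9)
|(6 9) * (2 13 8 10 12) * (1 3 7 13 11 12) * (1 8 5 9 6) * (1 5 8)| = 6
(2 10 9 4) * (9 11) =(2 10 11 9 4) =[0, 1, 10, 3, 2, 5, 6, 7, 8, 4, 11, 9]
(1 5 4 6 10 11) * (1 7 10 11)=(1 5 4 6 11 7 10)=[0, 5, 2, 3, 6, 4, 11, 10, 8, 9, 1, 7]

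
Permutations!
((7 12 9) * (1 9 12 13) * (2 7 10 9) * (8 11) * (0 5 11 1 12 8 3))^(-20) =(1 12 7)(2 8 13)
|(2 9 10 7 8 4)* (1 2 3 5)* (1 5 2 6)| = 14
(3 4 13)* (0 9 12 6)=[9, 1, 2, 4, 13, 5, 0, 7, 8, 12, 10, 11, 6, 3]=(0 9 12 6)(3 4 13)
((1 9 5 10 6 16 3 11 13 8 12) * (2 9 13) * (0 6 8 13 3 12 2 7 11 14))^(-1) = ((0 6 16 12 1 3 14)(2 9 5 10 8)(7 11))^(-1) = (0 14 3 1 12 16 6)(2 8 10 5 9)(7 11)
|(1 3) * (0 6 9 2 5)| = |(0 6 9 2 5)(1 3)| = 10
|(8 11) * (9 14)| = 2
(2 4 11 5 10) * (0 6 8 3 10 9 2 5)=[6, 1, 4, 10, 11, 9, 8, 7, 3, 2, 5, 0]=(0 6 8 3 10 5 9 2 4 11)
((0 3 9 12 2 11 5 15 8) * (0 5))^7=(0 3 9 12 2 11)(5 15 8)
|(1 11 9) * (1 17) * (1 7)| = |(1 11 9 17 7)| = 5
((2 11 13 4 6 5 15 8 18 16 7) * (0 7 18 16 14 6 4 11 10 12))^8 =(0 10 7 12 2)(5 15 8 16 18 14 6)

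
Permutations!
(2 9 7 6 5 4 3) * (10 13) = (2 9 7 6 5 4 3)(10 13) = [0, 1, 9, 2, 3, 4, 5, 6, 8, 7, 13, 11, 12, 10]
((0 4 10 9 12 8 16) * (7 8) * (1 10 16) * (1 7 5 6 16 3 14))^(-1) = ((0 4 3 14 1 10 9 12 5 6 16)(7 8))^(-1) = (0 16 6 5 12 9 10 1 14 3 4)(7 8)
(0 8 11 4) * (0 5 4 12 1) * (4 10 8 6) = (0 6 4 5 10 8 11 12 1) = [6, 0, 2, 3, 5, 10, 4, 7, 11, 9, 8, 12, 1]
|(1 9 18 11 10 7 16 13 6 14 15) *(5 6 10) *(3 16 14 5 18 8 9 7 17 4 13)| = 4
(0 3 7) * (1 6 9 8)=[3, 6, 2, 7, 4, 5, 9, 0, 1, 8]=(0 3 7)(1 6 9 8)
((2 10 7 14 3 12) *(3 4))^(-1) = (2 12 3 4 14 7 10)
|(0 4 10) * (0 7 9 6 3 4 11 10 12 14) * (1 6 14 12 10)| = |(0 11 1 6 3 4 10 7 9 14)| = 10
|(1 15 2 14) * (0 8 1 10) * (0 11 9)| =9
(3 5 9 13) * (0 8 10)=(0 8 10)(3 5 9 13)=[8, 1, 2, 5, 4, 9, 6, 7, 10, 13, 0, 11, 12, 3]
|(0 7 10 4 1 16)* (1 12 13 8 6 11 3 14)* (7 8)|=40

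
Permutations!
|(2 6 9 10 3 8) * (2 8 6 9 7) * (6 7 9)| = |(2 6 9 10 3 7)| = 6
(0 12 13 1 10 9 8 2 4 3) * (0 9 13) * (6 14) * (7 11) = (0 12)(1 10 13)(2 4 3 9 8)(6 14)(7 11) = [12, 10, 4, 9, 3, 5, 14, 11, 2, 8, 13, 7, 0, 1, 6]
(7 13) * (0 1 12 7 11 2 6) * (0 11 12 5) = (0 1 5)(2 6 11)(7 13 12) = [1, 5, 6, 3, 4, 0, 11, 13, 8, 9, 10, 2, 7, 12]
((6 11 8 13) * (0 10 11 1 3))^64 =((0 10 11 8 13 6 1 3))^64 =(13)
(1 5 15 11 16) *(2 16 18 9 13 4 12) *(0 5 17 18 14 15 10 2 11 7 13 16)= (0 5 10 2)(1 17 18 9 16)(4 12 11 14 15 7 13)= [5, 17, 0, 3, 12, 10, 6, 13, 8, 16, 2, 14, 11, 4, 15, 7, 1, 18, 9]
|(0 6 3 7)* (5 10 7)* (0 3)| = 4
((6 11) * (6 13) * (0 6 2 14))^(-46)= (0 11 2)(6 13 14)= ((0 6 11 13 2 14))^(-46)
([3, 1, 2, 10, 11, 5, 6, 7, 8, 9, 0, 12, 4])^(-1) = (0 10 3)(4 12 11)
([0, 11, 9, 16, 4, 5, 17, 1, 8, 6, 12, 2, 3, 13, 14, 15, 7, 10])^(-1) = (1 7 16 3 12 10 17 6 9 2 11)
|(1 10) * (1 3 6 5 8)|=6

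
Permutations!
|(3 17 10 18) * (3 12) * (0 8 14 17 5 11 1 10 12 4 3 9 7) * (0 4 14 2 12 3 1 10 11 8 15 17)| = 16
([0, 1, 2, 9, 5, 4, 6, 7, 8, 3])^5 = [0, 1, 2, 9, 5, 4, 6, 7, 8, 3]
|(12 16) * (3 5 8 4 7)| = |(3 5 8 4 7)(12 16)| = 10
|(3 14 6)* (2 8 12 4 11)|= |(2 8 12 4 11)(3 14 6)|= 15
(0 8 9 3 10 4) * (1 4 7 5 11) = (0 8 9 3 10 7 5 11 1 4) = [8, 4, 2, 10, 0, 11, 6, 5, 9, 3, 7, 1]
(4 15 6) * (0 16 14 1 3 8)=(0 16 14 1 3 8)(4 15 6)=[16, 3, 2, 8, 15, 5, 4, 7, 0, 9, 10, 11, 12, 13, 1, 6, 14]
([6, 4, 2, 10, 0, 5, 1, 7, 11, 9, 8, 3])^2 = [1, 0, 2, 8, 6, 5, 4, 7, 3, 9, 11, 10]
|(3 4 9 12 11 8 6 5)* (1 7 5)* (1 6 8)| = |(1 7 5 3 4 9 12 11)| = 8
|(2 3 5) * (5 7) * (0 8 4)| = 12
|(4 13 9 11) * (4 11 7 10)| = 5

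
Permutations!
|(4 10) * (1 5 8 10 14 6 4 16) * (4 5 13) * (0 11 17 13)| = 12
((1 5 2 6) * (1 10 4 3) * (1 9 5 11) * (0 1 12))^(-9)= ((0 1 11 12)(2 6 10 4 3 9 5))^(-9)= (0 12 11 1)(2 9 4 6 5 3 10)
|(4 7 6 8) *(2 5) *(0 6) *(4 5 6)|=12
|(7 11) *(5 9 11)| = 4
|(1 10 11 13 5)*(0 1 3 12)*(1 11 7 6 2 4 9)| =|(0 11 13 5 3 12)(1 10 7 6 2 4 9)| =42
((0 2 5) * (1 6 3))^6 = (6)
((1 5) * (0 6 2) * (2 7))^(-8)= (7)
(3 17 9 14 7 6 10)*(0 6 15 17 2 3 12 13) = [6, 1, 3, 2, 4, 5, 10, 15, 8, 14, 12, 11, 13, 0, 7, 17, 16, 9] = (0 6 10 12 13)(2 3)(7 15 17 9 14)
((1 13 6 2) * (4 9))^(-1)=(1 2 6 13)(4 9)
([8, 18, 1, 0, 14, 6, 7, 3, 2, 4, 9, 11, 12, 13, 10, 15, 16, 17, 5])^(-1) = [3, 2, 8, 7, 9, 18, 5, 6, 0, 10, 14, 11, 12, 13, 4, 15, 16, 17, 1]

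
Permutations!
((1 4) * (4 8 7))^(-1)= ((1 8 7 4))^(-1)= (1 4 7 8)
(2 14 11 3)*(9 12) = (2 14 11 3)(9 12) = [0, 1, 14, 2, 4, 5, 6, 7, 8, 12, 10, 3, 9, 13, 11]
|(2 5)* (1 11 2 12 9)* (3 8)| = 6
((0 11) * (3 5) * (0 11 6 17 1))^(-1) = (0 1 17 6)(3 5)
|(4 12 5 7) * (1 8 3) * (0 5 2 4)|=|(0 5 7)(1 8 3)(2 4 12)|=3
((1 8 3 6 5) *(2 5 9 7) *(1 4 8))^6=(2 9 3 4)(5 7 6 8)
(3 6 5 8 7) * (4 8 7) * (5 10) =[0, 1, 2, 6, 8, 7, 10, 3, 4, 9, 5] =(3 6 10 5 7)(4 8)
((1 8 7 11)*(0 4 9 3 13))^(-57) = (0 3 4 13 9)(1 11 7 8)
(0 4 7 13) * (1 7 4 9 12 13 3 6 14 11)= [9, 7, 2, 6, 4, 5, 14, 3, 8, 12, 10, 1, 13, 0, 11]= (0 9 12 13)(1 7 3 6 14 11)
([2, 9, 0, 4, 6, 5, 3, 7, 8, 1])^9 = (0 2)(1 9)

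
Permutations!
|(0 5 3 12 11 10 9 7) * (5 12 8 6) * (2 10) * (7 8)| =11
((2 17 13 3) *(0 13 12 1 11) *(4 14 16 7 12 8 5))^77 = (0 4)(1 8)(2 7)(3 16)(5 11)(12 17)(13 14)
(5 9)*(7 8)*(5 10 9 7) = (5 7 8)(9 10) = [0, 1, 2, 3, 4, 7, 6, 8, 5, 10, 9]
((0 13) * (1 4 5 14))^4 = (14)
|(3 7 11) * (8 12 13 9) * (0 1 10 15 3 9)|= 11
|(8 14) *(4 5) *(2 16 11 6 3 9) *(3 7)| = 14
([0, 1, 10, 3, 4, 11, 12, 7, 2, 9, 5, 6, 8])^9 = [0, 1, 5, 3, 4, 6, 8, 7, 10, 9, 11, 12, 2]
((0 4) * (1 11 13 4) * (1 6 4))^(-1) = ((0 6 4)(1 11 13))^(-1) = (0 4 6)(1 13 11)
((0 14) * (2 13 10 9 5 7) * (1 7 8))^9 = ((0 14)(1 7 2 13 10 9 5 8))^9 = (0 14)(1 7 2 13 10 9 5 8)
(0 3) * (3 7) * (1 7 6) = (0 6 1 7 3) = [6, 7, 2, 0, 4, 5, 1, 3]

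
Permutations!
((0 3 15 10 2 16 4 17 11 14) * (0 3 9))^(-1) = (0 9)(2 10 15 3 14 11 17 4 16)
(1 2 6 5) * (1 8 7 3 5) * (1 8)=[0, 2, 6, 5, 4, 1, 8, 3, 7]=(1 2 6 8 7 3 5)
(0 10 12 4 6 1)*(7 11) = (0 10 12 4 6 1)(7 11) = [10, 0, 2, 3, 6, 5, 1, 11, 8, 9, 12, 7, 4]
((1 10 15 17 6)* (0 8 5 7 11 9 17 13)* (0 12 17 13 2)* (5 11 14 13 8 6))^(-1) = ((0 6 1 10 15 2)(5 7 14 13 12 17)(8 11 9))^(-1) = (0 2 15 10 1 6)(5 17 12 13 14 7)(8 9 11)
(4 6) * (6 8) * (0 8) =[8, 1, 2, 3, 0, 5, 4, 7, 6] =(0 8 6 4)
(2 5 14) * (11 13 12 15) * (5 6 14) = (2 6 14)(11 13 12 15) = [0, 1, 6, 3, 4, 5, 14, 7, 8, 9, 10, 13, 15, 12, 2, 11]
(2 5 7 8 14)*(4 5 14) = (2 14)(4 5 7 8) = [0, 1, 14, 3, 5, 7, 6, 8, 4, 9, 10, 11, 12, 13, 2]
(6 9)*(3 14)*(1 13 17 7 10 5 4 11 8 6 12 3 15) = (1 13 17 7 10 5 4 11 8 6 9 12 3 14 15) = [0, 13, 2, 14, 11, 4, 9, 10, 6, 12, 5, 8, 3, 17, 15, 1, 16, 7]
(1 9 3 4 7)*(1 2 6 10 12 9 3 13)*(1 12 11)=(1 3 4 7 2 6 10 11)(9 13 12)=[0, 3, 6, 4, 7, 5, 10, 2, 8, 13, 11, 1, 9, 12]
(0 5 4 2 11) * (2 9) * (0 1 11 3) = (0 5 4 9 2 3)(1 11) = [5, 11, 3, 0, 9, 4, 6, 7, 8, 2, 10, 1]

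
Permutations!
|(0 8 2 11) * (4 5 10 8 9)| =8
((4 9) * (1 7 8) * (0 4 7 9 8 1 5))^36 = ((0 4 8 5)(1 9 7))^36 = (9)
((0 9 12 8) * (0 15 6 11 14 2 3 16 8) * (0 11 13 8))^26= (0 12 14 3)(2 16 9 11)(6 8)(13 15)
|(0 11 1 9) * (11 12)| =|(0 12 11 1 9)| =5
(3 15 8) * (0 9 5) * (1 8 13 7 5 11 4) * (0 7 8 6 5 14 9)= (1 6 5 7 14 9 11 4)(3 15 13 8)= [0, 6, 2, 15, 1, 7, 5, 14, 3, 11, 10, 4, 12, 8, 9, 13]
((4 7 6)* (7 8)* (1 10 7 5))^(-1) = ((1 10 7 6 4 8 5))^(-1) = (1 5 8 4 6 7 10)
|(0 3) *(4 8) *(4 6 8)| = 2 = |(0 3)(6 8)|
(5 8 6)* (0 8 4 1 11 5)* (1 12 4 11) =(0 8 6)(4 12)(5 11) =[8, 1, 2, 3, 12, 11, 0, 7, 6, 9, 10, 5, 4]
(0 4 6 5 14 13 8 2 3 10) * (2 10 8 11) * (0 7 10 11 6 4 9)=(0 9)(2 3 8 11)(5 14 13 6)(7 10)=[9, 1, 3, 8, 4, 14, 5, 10, 11, 0, 7, 2, 12, 6, 13]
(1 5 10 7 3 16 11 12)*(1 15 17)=[0, 5, 2, 16, 4, 10, 6, 3, 8, 9, 7, 12, 15, 13, 14, 17, 11, 1]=(1 5 10 7 3 16 11 12 15 17)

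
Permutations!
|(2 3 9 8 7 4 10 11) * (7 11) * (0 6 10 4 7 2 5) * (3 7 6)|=|(0 3 9 8 11 5)(2 7 6 10)|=12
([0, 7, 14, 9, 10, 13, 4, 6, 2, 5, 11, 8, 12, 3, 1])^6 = [0, 8, 10, 5, 1, 3, 14, 2, 4, 13, 7, 6, 12, 9, 11]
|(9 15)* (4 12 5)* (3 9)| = 3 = |(3 9 15)(4 12 5)|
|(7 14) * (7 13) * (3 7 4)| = |(3 7 14 13 4)| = 5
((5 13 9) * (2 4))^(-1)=((2 4)(5 13 9))^(-1)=(2 4)(5 9 13)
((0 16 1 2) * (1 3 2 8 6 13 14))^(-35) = ((0 16 3 2)(1 8 6 13 14))^(-35) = (0 16 3 2)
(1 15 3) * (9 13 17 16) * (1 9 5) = (1 15 3 9 13 17 16 5) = [0, 15, 2, 9, 4, 1, 6, 7, 8, 13, 10, 11, 12, 17, 14, 3, 5, 16]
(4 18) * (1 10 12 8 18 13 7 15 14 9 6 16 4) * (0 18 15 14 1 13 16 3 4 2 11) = (0 18 13 7 14 9 6 3 4 16 2 11)(1 10 12 8 15) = [18, 10, 11, 4, 16, 5, 3, 14, 15, 6, 12, 0, 8, 7, 9, 1, 2, 17, 13]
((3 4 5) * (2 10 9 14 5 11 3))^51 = (2 10 9 14 5)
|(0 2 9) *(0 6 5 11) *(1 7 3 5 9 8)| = 8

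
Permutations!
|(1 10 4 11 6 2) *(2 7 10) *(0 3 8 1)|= 5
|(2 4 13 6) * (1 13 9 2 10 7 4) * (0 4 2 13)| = |(0 4 9 13 6 10 7 2 1)| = 9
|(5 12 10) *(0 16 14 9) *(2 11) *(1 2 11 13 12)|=|(0 16 14 9)(1 2 13 12 10 5)|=12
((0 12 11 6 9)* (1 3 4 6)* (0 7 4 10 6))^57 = ((0 12 11 1 3 10 6 9 7 4))^57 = (0 9 3 12 7 10 11 4 6 1)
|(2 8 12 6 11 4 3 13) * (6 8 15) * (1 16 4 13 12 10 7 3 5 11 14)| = 10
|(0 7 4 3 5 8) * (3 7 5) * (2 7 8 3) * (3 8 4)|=3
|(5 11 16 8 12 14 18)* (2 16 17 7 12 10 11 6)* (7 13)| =|(2 16 8 10 11 17 13 7 12 14 18 5 6)| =13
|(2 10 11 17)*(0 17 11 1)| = 5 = |(0 17 2 10 1)|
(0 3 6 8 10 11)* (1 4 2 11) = (0 3 6 8 10 1 4 2 11) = [3, 4, 11, 6, 2, 5, 8, 7, 10, 9, 1, 0]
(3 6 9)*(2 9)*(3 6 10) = (2 9 6)(3 10) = [0, 1, 9, 10, 4, 5, 2, 7, 8, 6, 3]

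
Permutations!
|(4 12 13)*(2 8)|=6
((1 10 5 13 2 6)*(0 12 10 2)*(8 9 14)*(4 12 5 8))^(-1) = ((0 5 13)(1 2 6)(4 12 10 8 9 14))^(-1) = (0 13 5)(1 6 2)(4 14 9 8 10 12)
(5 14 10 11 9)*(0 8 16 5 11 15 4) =(0 8 16 5 14 10 15 4)(9 11) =[8, 1, 2, 3, 0, 14, 6, 7, 16, 11, 15, 9, 12, 13, 10, 4, 5]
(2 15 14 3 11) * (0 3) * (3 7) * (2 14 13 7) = (0 2 15 13 7 3 11 14) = [2, 1, 15, 11, 4, 5, 6, 3, 8, 9, 10, 14, 12, 7, 0, 13]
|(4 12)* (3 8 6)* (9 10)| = |(3 8 6)(4 12)(9 10)| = 6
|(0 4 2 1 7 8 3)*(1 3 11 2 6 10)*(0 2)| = 8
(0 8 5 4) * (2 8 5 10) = (0 5 4)(2 8 10) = [5, 1, 8, 3, 0, 4, 6, 7, 10, 9, 2]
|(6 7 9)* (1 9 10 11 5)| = 7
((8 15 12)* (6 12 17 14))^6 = ((6 12 8 15 17 14))^6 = (17)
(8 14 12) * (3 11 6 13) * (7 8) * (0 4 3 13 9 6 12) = (0 4 3 11 12 7 8 14)(6 9) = [4, 1, 2, 11, 3, 5, 9, 8, 14, 6, 10, 12, 7, 13, 0]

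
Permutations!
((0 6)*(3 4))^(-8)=(6)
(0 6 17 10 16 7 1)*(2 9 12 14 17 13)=[6, 0, 9, 3, 4, 5, 13, 1, 8, 12, 16, 11, 14, 2, 17, 15, 7, 10]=(0 6 13 2 9 12 14 17 10 16 7 1)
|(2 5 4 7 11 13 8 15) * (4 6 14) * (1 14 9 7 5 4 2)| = 12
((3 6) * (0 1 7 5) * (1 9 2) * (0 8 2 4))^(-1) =((0 9 4)(1 7 5 8 2)(3 6))^(-1) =(0 4 9)(1 2 8 5 7)(3 6)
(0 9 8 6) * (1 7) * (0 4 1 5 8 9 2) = (9)(0 2)(1 7 5 8 6 4) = [2, 7, 0, 3, 1, 8, 4, 5, 6, 9]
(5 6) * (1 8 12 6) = [0, 8, 2, 3, 4, 1, 5, 7, 12, 9, 10, 11, 6] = (1 8 12 6 5)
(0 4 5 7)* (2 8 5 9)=(0 4 9 2 8 5 7)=[4, 1, 8, 3, 9, 7, 6, 0, 5, 2]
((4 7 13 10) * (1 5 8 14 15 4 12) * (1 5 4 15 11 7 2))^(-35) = ((15)(1 4 2)(5 8 14 11 7 13 10 12))^(-35) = (15)(1 4 2)(5 13 14 12 7 8 10 11)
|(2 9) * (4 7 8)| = |(2 9)(4 7 8)| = 6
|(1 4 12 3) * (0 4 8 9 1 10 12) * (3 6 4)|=|(0 3 10 12 6 4)(1 8 9)|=6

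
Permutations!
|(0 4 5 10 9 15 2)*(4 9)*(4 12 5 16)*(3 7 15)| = |(0 9 3 7 15 2)(4 16)(5 10 12)| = 6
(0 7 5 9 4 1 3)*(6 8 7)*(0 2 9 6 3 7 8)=(0 3 2 9 4 1 7 5 6)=[3, 7, 9, 2, 1, 6, 0, 5, 8, 4]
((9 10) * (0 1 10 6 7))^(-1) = ((0 1 10 9 6 7))^(-1) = (0 7 6 9 10 1)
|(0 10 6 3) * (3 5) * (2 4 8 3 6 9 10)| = 10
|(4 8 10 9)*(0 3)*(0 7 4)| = 7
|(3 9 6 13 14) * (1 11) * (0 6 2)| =14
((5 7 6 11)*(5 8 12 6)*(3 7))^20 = ((3 7 5)(6 11 8 12))^20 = (12)(3 5 7)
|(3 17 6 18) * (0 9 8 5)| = 4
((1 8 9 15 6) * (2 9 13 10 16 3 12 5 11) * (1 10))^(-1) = (1 13 8)(2 11 5 12 3 16 10 6 15 9)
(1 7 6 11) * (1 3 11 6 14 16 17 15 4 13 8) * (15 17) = [0, 7, 2, 11, 13, 5, 6, 14, 1, 9, 10, 3, 12, 8, 16, 4, 15, 17] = (17)(1 7 14 16 15 4 13 8)(3 11)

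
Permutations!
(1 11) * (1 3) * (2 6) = [0, 11, 6, 1, 4, 5, 2, 7, 8, 9, 10, 3] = (1 11 3)(2 6)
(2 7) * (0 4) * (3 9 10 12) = (0 4)(2 7)(3 9 10 12) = [4, 1, 7, 9, 0, 5, 6, 2, 8, 10, 12, 11, 3]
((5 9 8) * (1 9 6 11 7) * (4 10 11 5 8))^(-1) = (1 7 11 10 4 9)(5 6)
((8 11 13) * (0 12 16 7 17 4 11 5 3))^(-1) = ((0 12 16 7 17 4 11 13 8 5 3))^(-1) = (0 3 5 8 13 11 4 17 7 16 12)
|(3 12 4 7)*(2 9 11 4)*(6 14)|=|(2 9 11 4 7 3 12)(6 14)|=14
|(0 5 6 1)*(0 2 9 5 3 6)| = |(0 3 6 1 2 9 5)| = 7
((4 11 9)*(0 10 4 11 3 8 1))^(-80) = ((0 10 4 3 8 1)(9 11))^(-80) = (11)(0 8 4)(1 3 10)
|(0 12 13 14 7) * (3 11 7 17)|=8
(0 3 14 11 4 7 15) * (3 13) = (0 13 3 14 11 4 7 15) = [13, 1, 2, 14, 7, 5, 6, 15, 8, 9, 10, 4, 12, 3, 11, 0]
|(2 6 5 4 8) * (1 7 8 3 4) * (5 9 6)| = |(1 7 8 2 5)(3 4)(6 9)| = 10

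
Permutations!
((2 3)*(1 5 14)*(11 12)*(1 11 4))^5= ((1 5 14 11 12 4)(2 3))^5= (1 4 12 11 14 5)(2 3)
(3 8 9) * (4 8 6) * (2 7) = (2 7)(3 6 4 8 9) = [0, 1, 7, 6, 8, 5, 4, 2, 9, 3]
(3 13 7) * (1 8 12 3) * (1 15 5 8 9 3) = [0, 9, 2, 13, 4, 8, 6, 15, 12, 3, 10, 11, 1, 7, 14, 5] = (1 9 3 13 7 15 5 8 12)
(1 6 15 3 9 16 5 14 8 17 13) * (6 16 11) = (1 16 5 14 8 17 13)(3 9 11 6 15) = [0, 16, 2, 9, 4, 14, 15, 7, 17, 11, 10, 6, 12, 1, 8, 3, 5, 13]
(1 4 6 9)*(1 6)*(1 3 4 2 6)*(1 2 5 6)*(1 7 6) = (1 5)(2 7 6 9)(3 4) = [0, 5, 7, 4, 3, 1, 9, 6, 8, 2]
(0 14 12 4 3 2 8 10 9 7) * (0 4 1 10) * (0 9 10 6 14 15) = (0 15)(1 6 14 12)(2 8 9 7 4 3) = [15, 6, 8, 2, 3, 5, 14, 4, 9, 7, 10, 11, 1, 13, 12, 0]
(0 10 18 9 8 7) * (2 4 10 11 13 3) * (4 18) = [11, 1, 18, 2, 10, 5, 6, 0, 7, 8, 4, 13, 12, 3, 14, 15, 16, 17, 9] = (0 11 13 3 2 18 9 8 7)(4 10)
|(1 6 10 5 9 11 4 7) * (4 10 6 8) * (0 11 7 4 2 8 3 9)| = |(0 11 10 5)(1 3 9 7)(2 8)| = 4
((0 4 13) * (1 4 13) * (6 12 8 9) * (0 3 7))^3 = (0 7 3 13)(1 4)(6 9 8 12)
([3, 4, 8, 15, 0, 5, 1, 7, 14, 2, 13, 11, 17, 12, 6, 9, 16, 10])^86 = (0 14 15 1 2)(3 6 9 4 8)(10 12)(13 17)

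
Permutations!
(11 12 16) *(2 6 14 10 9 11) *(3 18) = (2 6 14 10 9 11 12 16)(3 18) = [0, 1, 6, 18, 4, 5, 14, 7, 8, 11, 9, 12, 16, 13, 10, 15, 2, 17, 3]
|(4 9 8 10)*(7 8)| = 5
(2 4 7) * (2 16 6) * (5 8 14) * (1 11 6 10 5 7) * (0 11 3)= (0 11 6 2 4 1 3)(5 8 14 7 16 10)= [11, 3, 4, 0, 1, 8, 2, 16, 14, 9, 5, 6, 12, 13, 7, 15, 10]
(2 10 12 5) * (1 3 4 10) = [0, 3, 1, 4, 10, 2, 6, 7, 8, 9, 12, 11, 5] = (1 3 4 10 12 5 2)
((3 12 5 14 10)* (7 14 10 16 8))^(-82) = ((3 12 5 10)(7 14 16 8))^(-82) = (3 5)(7 16)(8 14)(10 12)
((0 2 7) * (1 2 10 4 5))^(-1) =((0 10 4 5 1 2 7))^(-1) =(0 7 2 1 5 4 10)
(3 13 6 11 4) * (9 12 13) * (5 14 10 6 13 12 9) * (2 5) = (2 5 14 10 6 11 4 3) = [0, 1, 5, 2, 3, 14, 11, 7, 8, 9, 6, 4, 12, 13, 10]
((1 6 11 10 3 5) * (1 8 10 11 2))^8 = (11)(1 2 6)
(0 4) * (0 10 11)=[4, 1, 2, 3, 10, 5, 6, 7, 8, 9, 11, 0]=(0 4 10 11)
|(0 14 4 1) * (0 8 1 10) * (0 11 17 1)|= 8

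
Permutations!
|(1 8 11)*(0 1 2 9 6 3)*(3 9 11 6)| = |(0 1 8 6 9 3)(2 11)| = 6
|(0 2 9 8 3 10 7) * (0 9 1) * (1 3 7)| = 15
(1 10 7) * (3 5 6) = (1 10 7)(3 5 6) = [0, 10, 2, 5, 4, 6, 3, 1, 8, 9, 7]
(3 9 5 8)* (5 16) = [0, 1, 2, 9, 4, 8, 6, 7, 3, 16, 10, 11, 12, 13, 14, 15, 5] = (3 9 16 5 8)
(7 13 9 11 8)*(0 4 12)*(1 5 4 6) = (0 6 1 5 4 12)(7 13 9 11 8) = [6, 5, 2, 3, 12, 4, 1, 13, 7, 11, 10, 8, 0, 9]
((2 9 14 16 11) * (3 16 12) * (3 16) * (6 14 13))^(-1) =(2 11 16 12 14 6 13 9) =((2 9 13 6 14 12 16 11))^(-1)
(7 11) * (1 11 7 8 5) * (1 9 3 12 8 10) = (1 11 10)(3 12 8 5 9) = [0, 11, 2, 12, 4, 9, 6, 7, 5, 3, 1, 10, 8]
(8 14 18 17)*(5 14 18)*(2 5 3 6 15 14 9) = (2 5 9)(3 6 15 14)(8 18 17) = [0, 1, 5, 6, 4, 9, 15, 7, 18, 2, 10, 11, 12, 13, 3, 14, 16, 8, 17]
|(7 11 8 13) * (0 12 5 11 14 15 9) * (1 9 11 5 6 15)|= |(0 12 6 15 11 8 13 7 14 1 9)|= 11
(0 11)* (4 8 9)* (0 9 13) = [11, 1, 2, 3, 8, 5, 6, 7, 13, 4, 10, 9, 12, 0] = (0 11 9 4 8 13)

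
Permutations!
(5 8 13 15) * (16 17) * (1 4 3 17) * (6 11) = (1 4 3 17 16)(5 8 13 15)(6 11) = [0, 4, 2, 17, 3, 8, 11, 7, 13, 9, 10, 6, 12, 15, 14, 5, 1, 16]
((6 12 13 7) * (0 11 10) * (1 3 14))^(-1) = ((0 11 10)(1 3 14)(6 12 13 7))^(-1) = (0 10 11)(1 14 3)(6 7 13 12)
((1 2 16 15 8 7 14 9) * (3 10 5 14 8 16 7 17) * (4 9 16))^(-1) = ((1 2 7 8 17 3 10 5 14 16 15 4 9))^(-1) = (1 9 4 15 16 14 5 10 3 17 8 7 2)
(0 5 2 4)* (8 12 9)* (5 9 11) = (0 9 8 12 11 5 2 4) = [9, 1, 4, 3, 0, 2, 6, 7, 12, 8, 10, 5, 11]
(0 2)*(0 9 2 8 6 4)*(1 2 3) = (0 8 6 4)(1 2 9 3) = [8, 2, 9, 1, 0, 5, 4, 7, 6, 3]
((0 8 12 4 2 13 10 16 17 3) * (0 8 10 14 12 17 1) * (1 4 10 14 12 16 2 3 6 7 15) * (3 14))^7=((0 3 8 17 6 7 15 1)(2 13 12 10)(4 14 16))^7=(0 1 15 7 6 17 8 3)(2 10 12 13)(4 14 16)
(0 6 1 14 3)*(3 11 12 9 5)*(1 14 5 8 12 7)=(0 6 14 11 7 1 5 3)(8 12 9)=[6, 5, 2, 0, 4, 3, 14, 1, 12, 8, 10, 7, 9, 13, 11]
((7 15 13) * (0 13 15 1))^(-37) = (15)(0 1 7 13)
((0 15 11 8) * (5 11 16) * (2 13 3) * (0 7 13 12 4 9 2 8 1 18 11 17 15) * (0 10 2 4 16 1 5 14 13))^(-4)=(0 13 2 8 16)(1 11 17)(3 12 7 14 10)(5 15 18)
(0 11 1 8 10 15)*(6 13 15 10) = (0 11 1 8 6 13 15) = [11, 8, 2, 3, 4, 5, 13, 7, 6, 9, 10, 1, 12, 15, 14, 0]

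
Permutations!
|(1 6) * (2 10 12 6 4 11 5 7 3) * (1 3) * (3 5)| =10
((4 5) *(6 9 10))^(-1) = ((4 5)(6 9 10))^(-1) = (4 5)(6 10 9)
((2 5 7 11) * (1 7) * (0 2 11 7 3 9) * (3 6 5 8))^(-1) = (11)(0 9 3 8 2)(1 5 6)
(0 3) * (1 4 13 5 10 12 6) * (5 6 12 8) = (0 3)(1 4 13 6)(5 10 8) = [3, 4, 2, 0, 13, 10, 1, 7, 5, 9, 8, 11, 12, 6]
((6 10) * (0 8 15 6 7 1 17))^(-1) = (0 17 1 7 10 6 15 8)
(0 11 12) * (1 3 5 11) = (0 1 3 5 11 12) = [1, 3, 2, 5, 4, 11, 6, 7, 8, 9, 10, 12, 0]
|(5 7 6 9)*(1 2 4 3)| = |(1 2 4 3)(5 7 6 9)| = 4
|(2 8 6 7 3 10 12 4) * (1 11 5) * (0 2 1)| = 12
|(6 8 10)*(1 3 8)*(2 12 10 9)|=8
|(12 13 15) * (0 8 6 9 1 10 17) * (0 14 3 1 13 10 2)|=|(0 8 6 9 13 15 12 10 17 14 3 1 2)|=13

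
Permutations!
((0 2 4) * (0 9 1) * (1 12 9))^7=(0 1 4 2)(9 12)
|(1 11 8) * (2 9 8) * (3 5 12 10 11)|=|(1 3 5 12 10 11 2 9 8)|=9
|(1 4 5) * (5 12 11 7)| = 6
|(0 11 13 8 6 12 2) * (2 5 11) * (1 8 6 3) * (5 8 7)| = |(0 2)(1 7 5 11 13 6 12 8 3)| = 18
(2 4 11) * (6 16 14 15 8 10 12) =(2 4 11)(6 16 14 15 8 10 12) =[0, 1, 4, 3, 11, 5, 16, 7, 10, 9, 12, 2, 6, 13, 15, 8, 14]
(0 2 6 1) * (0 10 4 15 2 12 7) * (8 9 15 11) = (0 12 7)(1 10 4 11 8 9 15 2 6) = [12, 10, 6, 3, 11, 5, 1, 0, 9, 15, 4, 8, 7, 13, 14, 2]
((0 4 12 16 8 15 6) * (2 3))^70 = (16)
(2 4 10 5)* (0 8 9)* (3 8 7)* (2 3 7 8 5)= (0 8 9)(2 4 10)(3 5)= [8, 1, 4, 5, 10, 3, 6, 7, 9, 0, 2]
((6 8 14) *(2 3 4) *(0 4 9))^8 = (0 3 4 9 2)(6 14 8)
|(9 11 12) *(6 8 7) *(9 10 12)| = 6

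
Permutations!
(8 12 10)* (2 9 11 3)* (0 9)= (0 9 11 3 2)(8 12 10)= [9, 1, 0, 2, 4, 5, 6, 7, 12, 11, 8, 3, 10]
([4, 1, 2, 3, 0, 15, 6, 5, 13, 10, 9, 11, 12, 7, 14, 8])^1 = [4, 1, 2, 3, 0, 15, 6, 5, 13, 10, 9, 11, 12, 7, 14, 8]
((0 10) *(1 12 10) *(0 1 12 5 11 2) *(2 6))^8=((0 12 10 1 5 11 6 2))^8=(12)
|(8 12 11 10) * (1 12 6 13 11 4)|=15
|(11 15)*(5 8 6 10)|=|(5 8 6 10)(11 15)|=4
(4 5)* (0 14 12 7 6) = (0 14 12 7 6)(4 5) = [14, 1, 2, 3, 5, 4, 0, 6, 8, 9, 10, 11, 7, 13, 12]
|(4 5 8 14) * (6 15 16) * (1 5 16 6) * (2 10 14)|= 8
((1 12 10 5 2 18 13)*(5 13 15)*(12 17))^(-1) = ((1 17 12 10 13)(2 18 15 5))^(-1) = (1 13 10 12 17)(2 5 15 18)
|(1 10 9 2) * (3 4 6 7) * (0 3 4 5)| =|(0 3 5)(1 10 9 2)(4 6 7)| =12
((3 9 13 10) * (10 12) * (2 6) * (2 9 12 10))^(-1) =(2 12 3 10 13 9 6) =((2 6 9 13 10 3 12))^(-1)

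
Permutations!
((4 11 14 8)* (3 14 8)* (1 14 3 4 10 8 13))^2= ((1 14 4 11 13)(8 10))^2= (1 4 13 14 11)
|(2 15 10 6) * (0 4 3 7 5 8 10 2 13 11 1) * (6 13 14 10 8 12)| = |(0 4 3 7 5 12 6 14 10 13 11 1)(2 15)| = 12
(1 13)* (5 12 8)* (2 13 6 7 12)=(1 6 7 12 8 5 2 13)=[0, 6, 13, 3, 4, 2, 7, 12, 5, 9, 10, 11, 8, 1]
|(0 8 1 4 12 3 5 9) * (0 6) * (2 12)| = 10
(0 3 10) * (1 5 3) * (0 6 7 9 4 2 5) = (0 1)(2 5 3 10 6 7 9 4) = [1, 0, 5, 10, 2, 3, 7, 9, 8, 4, 6]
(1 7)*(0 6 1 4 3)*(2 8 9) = (0 6 1 7 4 3)(2 8 9) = [6, 7, 8, 0, 3, 5, 1, 4, 9, 2]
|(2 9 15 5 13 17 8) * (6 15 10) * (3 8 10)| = 12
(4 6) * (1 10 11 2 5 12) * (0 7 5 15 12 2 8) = (0 7 5 2 15 12 1 10 11 8)(4 6) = [7, 10, 15, 3, 6, 2, 4, 5, 0, 9, 11, 8, 1, 13, 14, 12]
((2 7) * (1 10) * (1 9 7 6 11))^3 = (1 7 11 9 6 10 2)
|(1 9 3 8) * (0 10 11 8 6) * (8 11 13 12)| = |(0 10 13 12 8 1 9 3 6)| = 9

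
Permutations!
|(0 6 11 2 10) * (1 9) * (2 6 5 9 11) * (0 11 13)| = 20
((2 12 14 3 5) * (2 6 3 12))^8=(14)(3 6 5)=((3 5 6)(12 14))^8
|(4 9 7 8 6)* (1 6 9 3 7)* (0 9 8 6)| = 12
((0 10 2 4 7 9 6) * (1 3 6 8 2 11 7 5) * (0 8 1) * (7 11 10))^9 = ((11)(0 7 9 1 3 6 8 2 4 5))^9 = (11)(0 5 4 2 8 6 3 1 9 7)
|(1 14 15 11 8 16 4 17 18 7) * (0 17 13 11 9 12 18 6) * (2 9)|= 120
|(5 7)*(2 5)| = |(2 5 7)| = 3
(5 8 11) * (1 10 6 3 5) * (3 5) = (1 10 6 5 8 11) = [0, 10, 2, 3, 4, 8, 5, 7, 11, 9, 6, 1]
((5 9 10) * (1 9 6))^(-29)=(1 9 10 5 6)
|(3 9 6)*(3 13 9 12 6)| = |(3 12 6 13 9)| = 5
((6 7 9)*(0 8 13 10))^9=(0 8 13 10)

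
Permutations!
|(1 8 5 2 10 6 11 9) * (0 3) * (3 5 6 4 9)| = |(0 5 2 10 4 9 1 8 6 11 3)| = 11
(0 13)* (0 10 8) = (0 13 10 8) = [13, 1, 2, 3, 4, 5, 6, 7, 0, 9, 8, 11, 12, 10]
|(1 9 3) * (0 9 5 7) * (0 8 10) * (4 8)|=|(0 9 3 1 5 7 4 8 10)|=9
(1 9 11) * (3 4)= (1 9 11)(3 4)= [0, 9, 2, 4, 3, 5, 6, 7, 8, 11, 10, 1]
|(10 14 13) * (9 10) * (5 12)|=4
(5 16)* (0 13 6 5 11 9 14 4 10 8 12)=(0 13 6 5 16 11 9 14 4 10 8 12)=[13, 1, 2, 3, 10, 16, 5, 7, 12, 14, 8, 9, 0, 6, 4, 15, 11]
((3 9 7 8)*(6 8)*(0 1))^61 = ((0 1)(3 9 7 6 8))^61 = (0 1)(3 9 7 6 8)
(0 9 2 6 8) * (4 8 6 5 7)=(0 9 2 5 7 4 8)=[9, 1, 5, 3, 8, 7, 6, 4, 0, 2]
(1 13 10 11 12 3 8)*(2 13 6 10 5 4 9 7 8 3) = [0, 6, 13, 3, 9, 4, 10, 8, 1, 7, 11, 12, 2, 5] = (1 6 10 11 12 2 13 5 4 9 7 8)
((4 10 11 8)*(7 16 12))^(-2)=((4 10 11 8)(7 16 12))^(-2)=(4 11)(7 16 12)(8 10)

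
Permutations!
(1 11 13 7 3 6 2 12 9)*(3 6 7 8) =(1 11 13 8 3 7 6 2 12 9) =[0, 11, 12, 7, 4, 5, 2, 6, 3, 1, 10, 13, 9, 8]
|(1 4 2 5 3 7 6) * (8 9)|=|(1 4 2 5 3 7 6)(8 9)|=14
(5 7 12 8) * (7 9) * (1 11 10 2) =[0, 11, 1, 3, 4, 9, 6, 12, 5, 7, 2, 10, 8] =(1 11 10 2)(5 9 7 12 8)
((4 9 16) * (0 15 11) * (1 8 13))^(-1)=((0 15 11)(1 8 13)(4 9 16))^(-1)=(0 11 15)(1 13 8)(4 16 9)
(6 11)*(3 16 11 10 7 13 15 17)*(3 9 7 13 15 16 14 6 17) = [0, 1, 2, 14, 4, 5, 10, 15, 8, 7, 13, 17, 12, 16, 6, 3, 11, 9] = (3 14 6 10 13 16 11 17 9 7 15)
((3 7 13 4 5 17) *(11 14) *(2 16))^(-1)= ((2 16)(3 7 13 4 5 17)(11 14))^(-1)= (2 16)(3 17 5 4 13 7)(11 14)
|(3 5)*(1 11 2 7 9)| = 10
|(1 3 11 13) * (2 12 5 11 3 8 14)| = 8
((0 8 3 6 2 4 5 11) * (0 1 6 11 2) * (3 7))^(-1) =(0 6 1 11 3 7 8)(2 5 4) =((0 8 7 3 11 1 6)(2 4 5))^(-1)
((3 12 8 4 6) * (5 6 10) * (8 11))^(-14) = (3 11 4 5)(6 12 8 10)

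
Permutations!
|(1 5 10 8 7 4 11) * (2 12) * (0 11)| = |(0 11 1 5 10 8 7 4)(2 12)| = 8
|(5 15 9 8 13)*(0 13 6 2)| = 8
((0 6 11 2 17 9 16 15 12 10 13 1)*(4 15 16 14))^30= (0 17 15 1 2 4 13 11 14 10 6 9 12)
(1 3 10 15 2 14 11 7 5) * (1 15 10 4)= (1 3 4)(2 14 11 7 5 15)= [0, 3, 14, 4, 1, 15, 6, 5, 8, 9, 10, 7, 12, 13, 11, 2]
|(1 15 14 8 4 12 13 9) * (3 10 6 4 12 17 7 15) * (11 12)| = 14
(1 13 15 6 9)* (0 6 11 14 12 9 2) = (0 6 2)(1 13 15 11 14 12 9) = [6, 13, 0, 3, 4, 5, 2, 7, 8, 1, 10, 14, 9, 15, 12, 11]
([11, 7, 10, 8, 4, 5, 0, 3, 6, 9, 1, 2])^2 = (0 2 1 3 6 11 10 7 8)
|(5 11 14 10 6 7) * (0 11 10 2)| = |(0 11 14 2)(5 10 6 7)| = 4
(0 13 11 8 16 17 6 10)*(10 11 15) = (0 13 15 10)(6 11 8 16 17) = [13, 1, 2, 3, 4, 5, 11, 7, 16, 9, 0, 8, 12, 15, 14, 10, 17, 6]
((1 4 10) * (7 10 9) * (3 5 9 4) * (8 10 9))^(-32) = ((1 3 5 8 10)(7 9))^(-32) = (1 8 3 10 5)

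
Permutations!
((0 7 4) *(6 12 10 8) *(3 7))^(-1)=(0 4 7 3)(6 8 10 12)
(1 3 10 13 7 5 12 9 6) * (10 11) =(1 3 11 10 13 7 5 12 9 6) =[0, 3, 2, 11, 4, 12, 1, 5, 8, 6, 13, 10, 9, 7]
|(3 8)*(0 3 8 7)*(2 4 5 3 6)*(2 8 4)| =7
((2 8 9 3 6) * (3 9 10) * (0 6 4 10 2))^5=((0 6)(2 8)(3 4 10))^5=(0 6)(2 8)(3 10 4)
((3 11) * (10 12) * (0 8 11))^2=(12)(0 11)(3 8)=((0 8 11 3)(10 12))^2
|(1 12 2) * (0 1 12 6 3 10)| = |(0 1 6 3 10)(2 12)| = 10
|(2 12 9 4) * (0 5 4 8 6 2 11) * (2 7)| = 12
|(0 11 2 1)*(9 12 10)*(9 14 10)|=4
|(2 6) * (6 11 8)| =|(2 11 8 6)| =4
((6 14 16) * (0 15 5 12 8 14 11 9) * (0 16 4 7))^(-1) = ((0 15 5 12 8 14 4 7)(6 11 9 16))^(-1) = (0 7 4 14 8 12 5 15)(6 16 9 11)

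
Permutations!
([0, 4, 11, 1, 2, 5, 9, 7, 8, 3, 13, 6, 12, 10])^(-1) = (1 3 9 6 11 2 4)(10 13)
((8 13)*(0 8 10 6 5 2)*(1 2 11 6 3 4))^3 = (0 10 1 8 3 2 13 4)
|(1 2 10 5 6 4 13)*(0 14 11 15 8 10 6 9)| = |(0 14 11 15 8 10 5 9)(1 2 6 4 13)| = 40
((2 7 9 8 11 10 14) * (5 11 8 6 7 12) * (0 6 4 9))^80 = (0 7 6)(2 5 10)(11 14 12)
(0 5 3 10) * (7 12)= (0 5 3 10)(7 12)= [5, 1, 2, 10, 4, 3, 6, 12, 8, 9, 0, 11, 7]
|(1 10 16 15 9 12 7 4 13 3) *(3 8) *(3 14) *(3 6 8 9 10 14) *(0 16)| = |(0 16 15 10)(1 14 6 8 3)(4 13 9 12 7)| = 20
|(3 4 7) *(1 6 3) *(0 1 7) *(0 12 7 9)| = |(0 1 6 3 4 12 7 9)| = 8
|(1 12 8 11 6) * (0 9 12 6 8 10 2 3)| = 6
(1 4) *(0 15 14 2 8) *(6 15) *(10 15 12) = (0 6 12 10 15 14 2 8)(1 4) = [6, 4, 8, 3, 1, 5, 12, 7, 0, 9, 15, 11, 10, 13, 2, 14]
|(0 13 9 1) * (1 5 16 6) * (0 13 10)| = 6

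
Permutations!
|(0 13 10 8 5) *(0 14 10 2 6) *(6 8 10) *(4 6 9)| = |(0 13 2 8 5 14 9 4 6)| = 9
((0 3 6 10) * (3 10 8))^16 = ((0 10)(3 6 8))^16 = (10)(3 6 8)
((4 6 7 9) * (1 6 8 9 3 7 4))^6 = (1 6 4 8 9)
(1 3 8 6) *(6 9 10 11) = (1 3 8 9 10 11 6) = [0, 3, 2, 8, 4, 5, 1, 7, 9, 10, 11, 6]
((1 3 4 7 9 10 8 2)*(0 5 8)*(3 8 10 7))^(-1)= ((0 5 10)(1 8 2)(3 4)(7 9))^(-1)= (0 10 5)(1 2 8)(3 4)(7 9)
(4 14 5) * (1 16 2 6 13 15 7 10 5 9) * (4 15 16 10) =[0, 10, 6, 3, 14, 15, 13, 4, 8, 1, 5, 11, 12, 16, 9, 7, 2] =(1 10 5 15 7 4 14 9)(2 6 13 16)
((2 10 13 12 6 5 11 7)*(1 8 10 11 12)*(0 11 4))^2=((0 11 7 2 4)(1 8 10 13)(5 12 6))^2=(0 7 4 11 2)(1 10)(5 6 12)(8 13)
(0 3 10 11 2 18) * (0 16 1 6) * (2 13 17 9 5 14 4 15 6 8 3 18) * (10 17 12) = (0 18 16 1 8 3 17 9 5 14 4 15 6)(10 11 13 12) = [18, 8, 2, 17, 15, 14, 0, 7, 3, 5, 11, 13, 10, 12, 4, 6, 1, 9, 16]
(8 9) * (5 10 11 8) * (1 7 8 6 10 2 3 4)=(1 7 8 9 5 2 3 4)(6 10 11)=[0, 7, 3, 4, 1, 2, 10, 8, 9, 5, 11, 6]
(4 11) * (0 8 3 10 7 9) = [8, 1, 2, 10, 11, 5, 6, 9, 3, 0, 7, 4] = (0 8 3 10 7 9)(4 11)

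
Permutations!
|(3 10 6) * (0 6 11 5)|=|(0 6 3 10 11 5)|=6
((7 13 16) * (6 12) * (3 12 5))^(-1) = ((3 12 6 5)(7 13 16))^(-1) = (3 5 6 12)(7 16 13)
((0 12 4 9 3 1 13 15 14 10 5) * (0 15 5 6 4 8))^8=(0 8 12)(1 9 6 14 5)(3 4 10 15 13)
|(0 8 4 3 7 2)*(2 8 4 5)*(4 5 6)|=15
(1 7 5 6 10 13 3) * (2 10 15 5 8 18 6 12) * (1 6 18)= (18)(1 7 8)(2 10 13 3 6 15 5 12)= [0, 7, 10, 6, 4, 12, 15, 8, 1, 9, 13, 11, 2, 3, 14, 5, 16, 17, 18]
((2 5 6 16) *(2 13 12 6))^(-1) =(2 5)(6 12 13 16) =((2 5)(6 16 13 12))^(-1)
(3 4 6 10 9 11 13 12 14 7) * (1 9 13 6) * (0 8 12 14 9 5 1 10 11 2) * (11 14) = (0 8 12 9 2)(1 5)(3 4 10 13 11 6 14 7) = [8, 5, 0, 4, 10, 1, 14, 3, 12, 2, 13, 6, 9, 11, 7]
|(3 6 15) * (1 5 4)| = 3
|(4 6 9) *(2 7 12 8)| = 12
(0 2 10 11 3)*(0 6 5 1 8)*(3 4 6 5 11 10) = (0 2 3 5 1 8)(4 6 11) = [2, 8, 3, 5, 6, 1, 11, 7, 0, 9, 10, 4]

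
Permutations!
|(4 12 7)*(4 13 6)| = |(4 12 7 13 6)| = 5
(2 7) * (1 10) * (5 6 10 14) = (1 14 5 6 10)(2 7) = [0, 14, 7, 3, 4, 6, 10, 2, 8, 9, 1, 11, 12, 13, 5]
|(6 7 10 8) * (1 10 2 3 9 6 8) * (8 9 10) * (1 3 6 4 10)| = |(1 8 9 4 10 3)(2 6 7)| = 6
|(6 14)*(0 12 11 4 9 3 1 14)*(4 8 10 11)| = |(0 12 4 9 3 1 14 6)(8 10 11)| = 24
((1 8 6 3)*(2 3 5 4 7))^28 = (1 4)(2 6)(3 5)(7 8)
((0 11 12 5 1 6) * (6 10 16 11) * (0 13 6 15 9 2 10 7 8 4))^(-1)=((0 15 9 2 10 16 11 12 5 1 7 8 4)(6 13))^(-1)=(0 4 8 7 1 5 12 11 16 10 2 9 15)(6 13)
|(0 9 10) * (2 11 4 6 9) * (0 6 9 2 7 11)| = |(0 7 11 4 9 10 6 2)| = 8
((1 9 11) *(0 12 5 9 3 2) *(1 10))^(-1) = (0 2 3 1 10 11 9 5 12)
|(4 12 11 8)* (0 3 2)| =12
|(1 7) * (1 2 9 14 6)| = 6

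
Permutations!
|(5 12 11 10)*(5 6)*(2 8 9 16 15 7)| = |(2 8 9 16 15 7)(5 12 11 10 6)| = 30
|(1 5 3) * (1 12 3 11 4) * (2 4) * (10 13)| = 10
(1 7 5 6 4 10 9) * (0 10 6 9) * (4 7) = (0 10)(1 4 6 7 5 9) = [10, 4, 2, 3, 6, 9, 7, 5, 8, 1, 0]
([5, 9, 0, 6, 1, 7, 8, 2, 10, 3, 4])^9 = [5, 3, 0, 8, 9, 7, 10, 2, 4, 6, 1]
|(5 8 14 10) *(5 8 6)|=|(5 6)(8 14 10)|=6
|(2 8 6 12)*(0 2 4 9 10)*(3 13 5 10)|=11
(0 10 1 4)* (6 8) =[10, 4, 2, 3, 0, 5, 8, 7, 6, 9, 1] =(0 10 1 4)(6 8)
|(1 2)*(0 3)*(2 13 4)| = 4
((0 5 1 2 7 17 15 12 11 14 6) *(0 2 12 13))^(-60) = ((0 5 1 12 11 14 6 2 7 17 15 13))^(-60) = (17)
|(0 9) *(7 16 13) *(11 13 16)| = |(16)(0 9)(7 11 13)| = 6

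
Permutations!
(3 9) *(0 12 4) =[12, 1, 2, 9, 0, 5, 6, 7, 8, 3, 10, 11, 4] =(0 12 4)(3 9)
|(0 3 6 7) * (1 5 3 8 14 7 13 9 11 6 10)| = 4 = |(0 8 14 7)(1 5 3 10)(6 13 9 11)|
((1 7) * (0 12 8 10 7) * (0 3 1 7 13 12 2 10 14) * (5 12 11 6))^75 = (0 6)(1 3)(2 5)(8 13)(10 12)(11 14)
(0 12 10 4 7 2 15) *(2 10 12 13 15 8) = (0 13 15)(2 8)(4 7 10) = [13, 1, 8, 3, 7, 5, 6, 10, 2, 9, 4, 11, 12, 15, 14, 0]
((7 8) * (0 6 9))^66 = (9) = ((0 6 9)(7 8))^66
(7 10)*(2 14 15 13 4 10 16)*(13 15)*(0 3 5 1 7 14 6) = (0 3 5 1 7 16 2 6)(4 10 14 13) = [3, 7, 6, 5, 10, 1, 0, 16, 8, 9, 14, 11, 12, 4, 13, 15, 2]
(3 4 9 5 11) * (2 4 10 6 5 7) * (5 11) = (2 4 9 7)(3 10 6 11) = [0, 1, 4, 10, 9, 5, 11, 2, 8, 7, 6, 3]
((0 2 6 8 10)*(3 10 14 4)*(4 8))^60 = ((0 2 6 4 3 10)(8 14))^60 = (14)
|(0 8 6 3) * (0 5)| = |(0 8 6 3 5)| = 5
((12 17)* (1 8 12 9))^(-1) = (1 9 17 12 8)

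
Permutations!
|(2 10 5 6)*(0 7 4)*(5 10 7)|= 6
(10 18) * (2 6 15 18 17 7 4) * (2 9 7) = (2 6 15 18 10 17)(4 9 7) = [0, 1, 6, 3, 9, 5, 15, 4, 8, 7, 17, 11, 12, 13, 14, 18, 16, 2, 10]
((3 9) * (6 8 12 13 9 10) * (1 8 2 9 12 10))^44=(13)(1 10 2 3 8 6 9)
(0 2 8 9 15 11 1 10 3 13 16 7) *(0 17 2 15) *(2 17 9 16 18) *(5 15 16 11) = (0 16 7 9)(1 10 3 13 18 2 8 11)(5 15) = [16, 10, 8, 13, 4, 15, 6, 9, 11, 0, 3, 1, 12, 18, 14, 5, 7, 17, 2]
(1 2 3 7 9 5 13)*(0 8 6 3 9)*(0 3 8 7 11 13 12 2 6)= (0 7 3 11 13 1 6 8)(2 9 5 12)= [7, 6, 9, 11, 4, 12, 8, 3, 0, 5, 10, 13, 2, 1]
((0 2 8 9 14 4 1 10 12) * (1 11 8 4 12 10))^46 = (0 14 8 4)(2 12 9 11) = ((0 2 4 11 8 9 14 12))^46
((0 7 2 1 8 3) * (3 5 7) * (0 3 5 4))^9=((0 5 7 2 1 8 4))^9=(0 7 1 4 5 2 8)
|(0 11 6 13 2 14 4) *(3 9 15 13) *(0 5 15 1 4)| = |(0 11 6 3 9 1 4 5 15 13 2 14)| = 12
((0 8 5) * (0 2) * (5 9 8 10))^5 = ((0 10 5 2)(8 9))^5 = (0 10 5 2)(8 9)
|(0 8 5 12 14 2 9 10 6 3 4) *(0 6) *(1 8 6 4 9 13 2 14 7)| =10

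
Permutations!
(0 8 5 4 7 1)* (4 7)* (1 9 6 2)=(0 8 5 7 9 6 2 1)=[8, 0, 1, 3, 4, 7, 2, 9, 5, 6]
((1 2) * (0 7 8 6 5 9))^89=(0 9 5 6 8 7)(1 2)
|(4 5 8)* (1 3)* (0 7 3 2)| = 15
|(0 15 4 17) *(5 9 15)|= |(0 5 9 15 4 17)|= 6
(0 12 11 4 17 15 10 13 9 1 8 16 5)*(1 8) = [12, 1, 2, 3, 17, 0, 6, 7, 16, 8, 13, 4, 11, 9, 14, 10, 5, 15] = (0 12 11 4 17 15 10 13 9 8 16 5)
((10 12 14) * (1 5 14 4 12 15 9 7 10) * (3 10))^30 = ((1 5 14)(3 10 15 9 7)(4 12))^30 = (15)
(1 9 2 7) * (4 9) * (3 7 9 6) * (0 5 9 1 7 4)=(0 5 9 2 1)(3 4 6)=[5, 0, 1, 4, 6, 9, 3, 7, 8, 2]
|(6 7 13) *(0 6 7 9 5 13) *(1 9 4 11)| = |(0 6 4 11 1 9 5 13 7)| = 9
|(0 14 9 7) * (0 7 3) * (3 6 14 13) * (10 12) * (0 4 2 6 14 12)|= |(0 13 3 4 2 6 12 10)(9 14)|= 8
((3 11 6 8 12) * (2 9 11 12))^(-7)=(2 6 9 8 11)(3 12)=((2 9 11 6 8)(3 12))^(-7)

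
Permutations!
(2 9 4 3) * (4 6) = (2 9 6 4 3) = [0, 1, 9, 2, 3, 5, 4, 7, 8, 6]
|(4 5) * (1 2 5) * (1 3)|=|(1 2 5 4 3)|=5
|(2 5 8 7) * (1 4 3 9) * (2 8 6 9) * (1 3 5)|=14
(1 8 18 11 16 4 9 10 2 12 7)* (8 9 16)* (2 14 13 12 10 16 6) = (1 9 16 4 6 2 10 14 13 12 7)(8 18 11) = [0, 9, 10, 3, 6, 5, 2, 1, 18, 16, 14, 8, 7, 12, 13, 15, 4, 17, 11]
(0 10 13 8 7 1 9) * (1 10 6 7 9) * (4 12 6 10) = (0 10 13 8 9)(4 12 6 7) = [10, 1, 2, 3, 12, 5, 7, 4, 9, 0, 13, 11, 6, 8]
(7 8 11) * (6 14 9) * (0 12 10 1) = (0 12 10 1)(6 14 9)(7 8 11) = [12, 0, 2, 3, 4, 5, 14, 8, 11, 6, 1, 7, 10, 13, 9]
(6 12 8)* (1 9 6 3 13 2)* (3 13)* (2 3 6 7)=(1 9 7 2)(3 6 12 8 13)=[0, 9, 1, 6, 4, 5, 12, 2, 13, 7, 10, 11, 8, 3]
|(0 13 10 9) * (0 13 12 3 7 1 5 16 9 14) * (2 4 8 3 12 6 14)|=33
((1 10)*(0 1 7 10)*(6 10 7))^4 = (10)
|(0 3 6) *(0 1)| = |(0 3 6 1)| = 4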